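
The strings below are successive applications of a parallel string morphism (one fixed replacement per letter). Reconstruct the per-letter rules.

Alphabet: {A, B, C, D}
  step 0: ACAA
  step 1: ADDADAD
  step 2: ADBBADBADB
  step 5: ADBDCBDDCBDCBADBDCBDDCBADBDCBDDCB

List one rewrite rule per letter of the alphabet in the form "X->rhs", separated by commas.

  step 1 ⇒ step 2: ADDADAD ⇒ AD·B·B·AD·B·AD·B
    A ↦ AD
    D ↦ B
    B ↦ DC  (constrained at step 2)
  step 0 ⇒ step 1: ACAA ⇒ AD·D·AD·AD
    C ↦ D

A->AD, B->DC, C->D, D->B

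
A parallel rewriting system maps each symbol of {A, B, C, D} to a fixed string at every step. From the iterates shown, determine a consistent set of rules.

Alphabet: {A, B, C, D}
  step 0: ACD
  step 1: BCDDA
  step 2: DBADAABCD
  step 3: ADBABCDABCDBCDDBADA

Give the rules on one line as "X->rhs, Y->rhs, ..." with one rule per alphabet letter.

A->BCD, B->DBA, C->D, D->A

  step 2 ⇒ step 3: DBADAABCD ⇒ A·DBA·BCD·A·BCD·BCD·DBA·D·A
    A ↦ BCD
    B ↦ DBA
    C ↦ D
    D ↦ A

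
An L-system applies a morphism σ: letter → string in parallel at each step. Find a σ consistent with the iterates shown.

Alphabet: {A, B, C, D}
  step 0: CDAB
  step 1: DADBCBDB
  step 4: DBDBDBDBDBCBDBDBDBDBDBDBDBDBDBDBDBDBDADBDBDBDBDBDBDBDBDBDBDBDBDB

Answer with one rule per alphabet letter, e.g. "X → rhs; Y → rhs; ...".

A->CB, B->DB, C->DA, D->DB

  step 0 ⇒ step 1: CDAB ⇒ DA·DB·CB·DB
    A ↦ CB
    B ↦ DB
    C ↦ DA
    D ↦ DB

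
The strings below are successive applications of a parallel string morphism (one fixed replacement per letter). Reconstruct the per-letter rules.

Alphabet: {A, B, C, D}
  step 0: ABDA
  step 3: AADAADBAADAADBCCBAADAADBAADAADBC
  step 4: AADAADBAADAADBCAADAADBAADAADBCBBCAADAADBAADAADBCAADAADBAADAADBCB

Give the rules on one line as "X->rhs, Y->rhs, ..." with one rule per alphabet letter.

A->AAD, B->C, C->B, D->B

  step 3 ⇒ step 4: AADAADBAADAADBCCBAADAADBAADAADBC ⇒ AAD·AAD·B·AAD·AAD·B·C·AAD·AAD·B·AAD·AAD·B·C·B·B·C·AAD·AAD·B·AAD·AAD·B·C·AAD·AAD·B·AAD·AAD·B·C·B
    A ↦ AAD
    B ↦ C
    C ↦ B
    D ↦ B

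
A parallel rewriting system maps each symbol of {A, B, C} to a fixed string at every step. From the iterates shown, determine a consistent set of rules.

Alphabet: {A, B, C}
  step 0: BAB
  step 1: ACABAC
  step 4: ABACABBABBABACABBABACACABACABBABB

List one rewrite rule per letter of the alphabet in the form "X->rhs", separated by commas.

A->AB, B->AC, C->B

  step 0 ⇒ step 1: BAB ⇒ AC·AB·AC
    A ↦ AB
    B ↦ AC
    C ↦ B  (constrained at step 1)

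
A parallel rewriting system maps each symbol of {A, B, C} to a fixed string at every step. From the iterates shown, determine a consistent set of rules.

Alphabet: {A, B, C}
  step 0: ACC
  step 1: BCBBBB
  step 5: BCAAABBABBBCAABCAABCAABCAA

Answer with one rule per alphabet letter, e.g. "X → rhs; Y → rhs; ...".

A->BC, B->A, C->BB

  step 0 ⇒ step 1: ACC ⇒ BC·BB·BB
    A ↦ BC
    C ↦ BB
    B ↦ A  (constrained at step 1)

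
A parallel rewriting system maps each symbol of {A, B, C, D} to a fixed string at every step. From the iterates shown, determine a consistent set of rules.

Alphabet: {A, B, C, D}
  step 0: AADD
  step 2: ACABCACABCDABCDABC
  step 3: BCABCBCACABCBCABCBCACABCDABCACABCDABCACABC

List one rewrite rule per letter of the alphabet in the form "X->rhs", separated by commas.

  step 2 ⇒ step 3: ACABCACABCDABCDABC ⇒ BC·ABC·BC·AC·ABC·BC·ABC·BC·AC·ABC·DA·BC·AC·ABC·DA·BC·AC·ABC
    A ↦ BC
    B ↦ AC
    C ↦ ABC
    D ↦ DA

A->BC, B->AC, C->ABC, D->DA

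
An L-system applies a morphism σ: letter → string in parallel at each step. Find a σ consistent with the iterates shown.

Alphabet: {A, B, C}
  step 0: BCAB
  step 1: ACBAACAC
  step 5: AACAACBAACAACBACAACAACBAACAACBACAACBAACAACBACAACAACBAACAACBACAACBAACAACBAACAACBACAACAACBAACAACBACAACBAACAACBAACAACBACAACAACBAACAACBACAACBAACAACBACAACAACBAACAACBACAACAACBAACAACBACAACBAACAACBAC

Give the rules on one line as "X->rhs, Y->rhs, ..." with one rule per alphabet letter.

A->AAC, B->AC, C->B

  step 0 ⇒ step 1: BCAB ⇒ AC·B·AAC·AC
    A ↦ AAC
    B ↦ AC
    C ↦ B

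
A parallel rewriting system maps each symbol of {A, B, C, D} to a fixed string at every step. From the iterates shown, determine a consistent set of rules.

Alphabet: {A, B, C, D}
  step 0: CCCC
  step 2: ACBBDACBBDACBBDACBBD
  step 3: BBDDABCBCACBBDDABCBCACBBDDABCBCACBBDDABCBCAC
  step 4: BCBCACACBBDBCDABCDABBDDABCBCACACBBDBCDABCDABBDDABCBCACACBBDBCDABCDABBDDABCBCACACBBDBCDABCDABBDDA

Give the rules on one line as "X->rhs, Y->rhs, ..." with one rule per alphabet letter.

A->BBD, B->BC, C->DA, D->AC

  step 3 ⇒ step 4: BBDDABCBCACBBDDABCBCACBBDDABCBCACBBDDABCBCAC ⇒ BC·BC·AC·AC·BBD·BC·DA·BC·DA·BBD·DA·BC·BC·AC·AC·BBD·BC·DA·BC·DA·BBD·DA·BC·BC·AC·AC·BBD·BC·DA·BC·DA·BBD·DA·BC·BC·AC·AC·BBD·BC·DA·BC·DA·BBD·DA
    A ↦ BBD
    B ↦ BC
    C ↦ DA
    D ↦ AC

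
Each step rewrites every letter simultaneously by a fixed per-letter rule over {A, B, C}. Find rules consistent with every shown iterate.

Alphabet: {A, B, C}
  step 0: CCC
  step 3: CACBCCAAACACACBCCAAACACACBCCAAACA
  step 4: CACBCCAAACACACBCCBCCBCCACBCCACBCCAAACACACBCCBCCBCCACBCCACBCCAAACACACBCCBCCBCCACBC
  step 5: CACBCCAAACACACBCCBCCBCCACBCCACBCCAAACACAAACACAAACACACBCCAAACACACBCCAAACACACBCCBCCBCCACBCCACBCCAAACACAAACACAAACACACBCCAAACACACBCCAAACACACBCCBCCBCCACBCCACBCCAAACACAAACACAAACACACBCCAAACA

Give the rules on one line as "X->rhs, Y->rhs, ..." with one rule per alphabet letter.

  step 4 ⇒ step 5: CACBCCAAACACACBCCBCCBCCACBCCACBCCAAACACACBCCBCCBCCACBCCACBCCAAACACACBCCBCCBCCACBC ⇒ CA·CBC·CA·AA·CA·CA·CBC·CBC·CBC·CA·CBC·CA·CBC·CA·AA·CA·CA·AA·CA·CA·AA·CA·CA·CBC·CA·AA·CA·CA·CBC·CA·AA·CA·CA·CBC·CBC·CBC·CA·CBC·CA·CBC·CA·AA·CA·CA·AA·CA·CA·AA·CA·CA·CBC·CA·AA·CA·CA·CBC·CA·AA·CA·CA·CBC·CBC·CBC·CA·CBC·CA·CBC·CA·AA·CA·CA·AA·CA·CA·AA·CA·CA·CBC·CA·AA·CA
    A ↦ CBC
    B ↦ AA
    C ↦ CA

A->CBC, B->AA, C->CA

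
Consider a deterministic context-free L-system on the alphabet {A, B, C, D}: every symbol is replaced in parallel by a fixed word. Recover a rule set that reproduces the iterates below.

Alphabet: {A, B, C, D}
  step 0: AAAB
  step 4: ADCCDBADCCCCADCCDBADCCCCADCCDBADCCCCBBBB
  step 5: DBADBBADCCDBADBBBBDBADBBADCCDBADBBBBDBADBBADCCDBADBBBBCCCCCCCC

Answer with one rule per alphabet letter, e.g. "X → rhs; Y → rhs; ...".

  step 4 ⇒ step 5: ADCCDBADCCCCADCCDBADCCCCADCCDBADCCCCBBBB ⇒ DB·AD·B·B·AD·CC·DB·AD·B·B·B·B·DB·AD·B·B·AD·CC·DB·AD·B·B·B·B·DB·AD·B·B·AD·CC·DB·AD·B·B·B·B·CC·CC·CC·CC
    A ↦ DB
    B ↦ CC
    C ↦ B
    D ↦ AD

A->DB, B->CC, C->B, D->AD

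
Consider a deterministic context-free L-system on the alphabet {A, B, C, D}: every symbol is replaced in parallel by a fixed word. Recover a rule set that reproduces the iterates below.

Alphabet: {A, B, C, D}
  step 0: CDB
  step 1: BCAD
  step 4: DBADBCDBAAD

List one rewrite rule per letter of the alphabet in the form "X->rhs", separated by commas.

  step 0 ⇒ step 1: CDB ⇒ BC·A·D
    B ↦ D
    C ↦ BC
    D ↦ A
    A ↦ DB  (constrained at step 1)

A->DB, B->D, C->BC, D->A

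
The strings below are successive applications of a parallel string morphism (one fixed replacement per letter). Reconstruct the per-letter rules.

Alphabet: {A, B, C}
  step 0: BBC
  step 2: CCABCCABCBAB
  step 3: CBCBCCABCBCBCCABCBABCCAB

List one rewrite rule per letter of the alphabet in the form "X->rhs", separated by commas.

A->CC, B->AB, C->CB

  step 2 ⇒ step 3: CCABCCABCBAB ⇒ CB·CB·CC·AB·CB·CB·CC·AB·CB·AB·CC·AB
    A ↦ CC
    B ↦ AB
    C ↦ CB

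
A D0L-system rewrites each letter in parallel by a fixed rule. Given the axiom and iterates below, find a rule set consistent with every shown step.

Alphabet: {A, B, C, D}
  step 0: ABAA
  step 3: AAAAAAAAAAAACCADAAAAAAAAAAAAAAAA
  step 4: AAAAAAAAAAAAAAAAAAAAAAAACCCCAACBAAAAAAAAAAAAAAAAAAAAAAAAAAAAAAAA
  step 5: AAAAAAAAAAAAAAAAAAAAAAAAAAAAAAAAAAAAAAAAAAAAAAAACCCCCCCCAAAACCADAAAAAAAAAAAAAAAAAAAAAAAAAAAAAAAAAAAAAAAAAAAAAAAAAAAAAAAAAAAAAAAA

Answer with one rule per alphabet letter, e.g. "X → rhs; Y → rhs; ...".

  step 4 ⇒ step 5: AAAAAAAAAAAAAAAAAAAAAAAACCCCAACBAAAAAAAAAAAAAAAAAAAAAAAAAAAAAAAA ⇒ AA·AA·AA·AA·AA·AA·AA·AA·AA·AA·AA·AA·AA·AA·AA·AA·AA·AA·AA·AA·AA·AA·AA·AA·CC·CC·CC·CC·AA·AA·CC·AD·AA·AA·AA·AA·AA·AA·AA·AA·AA·AA·AA·AA·AA·AA·AA·AA·AA·AA·AA·AA·AA·AA·AA·AA·AA·AA·AA·AA·AA·AA·AA·AA
    A ↦ AA
    B ↦ AD
    C ↦ CC
  step 3 ⇒ step 4: AAAAAAAAAAAACCADAAAAAAAAAAAAAAAA ⇒ AA·AA·AA·AA·AA·AA·AA·AA·AA·AA·AA·AA·CC·CC·AA·CB·AA·AA·AA·AA·AA·AA·AA·AA·AA·AA·AA·AA·AA·AA·AA·AA
    D ↦ CB

A->AA, B->AD, C->CC, D->CB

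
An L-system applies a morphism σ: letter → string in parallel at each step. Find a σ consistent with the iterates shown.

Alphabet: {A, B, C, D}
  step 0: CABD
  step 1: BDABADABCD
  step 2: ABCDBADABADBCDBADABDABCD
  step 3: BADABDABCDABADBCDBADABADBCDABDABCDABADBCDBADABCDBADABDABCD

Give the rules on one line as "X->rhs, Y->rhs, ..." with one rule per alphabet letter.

A->BAD, B->A, C->BDA, D->BCD

  step 2 ⇒ step 3: ABCDBADABADBCDBADABDABCD ⇒ BAD·A·BDA·BCD·A·BAD·BCD·BAD·A·BAD·BCD·A·BDA·BCD·A·BAD·BCD·BAD·A·BCD·BAD·A·BDA·BCD
    A ↦ BAD
    B ↦ A
    C ↦ BDA
    D ↦ BCD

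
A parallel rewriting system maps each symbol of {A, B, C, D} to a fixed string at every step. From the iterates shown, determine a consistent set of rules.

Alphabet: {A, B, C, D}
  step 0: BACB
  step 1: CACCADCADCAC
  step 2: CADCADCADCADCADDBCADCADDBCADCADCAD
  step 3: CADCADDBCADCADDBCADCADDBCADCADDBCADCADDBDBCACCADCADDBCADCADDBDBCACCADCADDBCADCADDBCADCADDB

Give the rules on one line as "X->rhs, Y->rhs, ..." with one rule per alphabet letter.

  step 2 ⇒ step 3: CADCADCADCADCADDBCADCADDBCADCADCAD ⇒ CAD·CAD·DB·CAD·CAD·DB·CAD·CAD·DB·CAD·CAD·DB·CAD·CAD·DB·DB·CAC·CAD·CAD·DB·CAD·CAD·DB·DB·CAC·CAD·CAD·DB·CAD·CAD·DB·CAD·CAD·DB
    A ↦ CAD
    B ↦ CAC
    C ↦ CAD
    D ↦ DB

A->CAD, B->CAC, C->CAD, D->DB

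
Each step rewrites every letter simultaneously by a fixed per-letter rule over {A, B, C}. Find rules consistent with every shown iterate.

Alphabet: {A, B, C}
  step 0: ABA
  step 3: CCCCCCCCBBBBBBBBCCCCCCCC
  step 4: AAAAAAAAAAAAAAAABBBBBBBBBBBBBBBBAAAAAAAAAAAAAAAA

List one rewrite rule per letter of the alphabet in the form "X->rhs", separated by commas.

A->CC, B->BB, C->AA

  step 3 ⇒ step 4: CCCCCCCCBBBBBBBBCCCCCCCC ⇒ AA·AA·AA·AA·AA·AA·AA·AA·BB·BB·BB·BB·BB·BB·BB·BB·AA·AA·AA·AA·AA·AA·AA·AA
    B ↦ BB
    C ↦ AA
    A ↦ CC  (constrained at step 0)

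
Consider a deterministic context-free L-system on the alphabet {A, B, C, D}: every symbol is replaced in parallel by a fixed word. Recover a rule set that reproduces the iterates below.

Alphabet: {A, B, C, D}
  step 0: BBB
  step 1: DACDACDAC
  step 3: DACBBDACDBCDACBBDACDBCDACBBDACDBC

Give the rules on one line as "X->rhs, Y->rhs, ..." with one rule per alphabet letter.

A->D, B->DAC, C->DBC, D->B

  step 0 ⇒ step 1: BBB ⇒ DAC·DAC·DAC
    B ↦ DAC
    A ↦ D  (constrained at step 1)
    C ↦ DBC  (constrained at step 1)
    D ↦ B  (constrained at step 1)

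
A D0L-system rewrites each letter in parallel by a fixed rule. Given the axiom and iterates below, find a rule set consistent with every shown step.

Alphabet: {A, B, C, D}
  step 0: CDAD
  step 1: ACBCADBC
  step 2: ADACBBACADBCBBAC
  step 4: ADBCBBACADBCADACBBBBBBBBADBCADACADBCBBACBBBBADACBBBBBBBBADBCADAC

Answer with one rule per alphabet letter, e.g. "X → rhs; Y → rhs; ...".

A->AD, B->BB, C->AC, D->BC

  step 1 ⇒ step 2: ACBCADBC ⇒ AD·AC·BB·AC·AD·BC·BB·AC
    A ↦ AD
    B ↦ BB
    C ↦ AC
    D ↦ BC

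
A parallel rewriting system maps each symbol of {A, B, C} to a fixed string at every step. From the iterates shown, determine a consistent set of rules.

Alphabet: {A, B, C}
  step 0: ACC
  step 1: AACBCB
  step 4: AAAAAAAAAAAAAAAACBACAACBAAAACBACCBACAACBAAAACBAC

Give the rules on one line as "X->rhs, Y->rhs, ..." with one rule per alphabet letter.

  step 0 ⇒ step 1: ACC ⇒ AA·CB·CB
    A ↦ AA
    C ↦ CB
    B ↦ AC  (constrained at step 1)

A->AA, B->AC, C->CB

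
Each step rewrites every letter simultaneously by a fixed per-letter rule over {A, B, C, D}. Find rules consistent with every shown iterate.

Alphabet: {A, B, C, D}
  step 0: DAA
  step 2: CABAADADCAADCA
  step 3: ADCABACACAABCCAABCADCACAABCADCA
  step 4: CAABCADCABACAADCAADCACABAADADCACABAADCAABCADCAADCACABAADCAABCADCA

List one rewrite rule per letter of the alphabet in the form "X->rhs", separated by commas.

  step 3 ⇒ step 4: ADCABACACAABCCAABCADCACAABCADCA ⇒ CA·ABC·AD·CA·BA·CA·AD·CA·AD·CA·CA·BA·AD·AD·CA·CA·BA·AD·CA·ABC·AD·CA·AD·CA·CA·BA·AD·CA·ABC·AD·CA
    A ↦ CA
    B ↦ BA
    C ↦ AD
    D ↦ ABC

A->CA, B->BA, C->AD, D->ABC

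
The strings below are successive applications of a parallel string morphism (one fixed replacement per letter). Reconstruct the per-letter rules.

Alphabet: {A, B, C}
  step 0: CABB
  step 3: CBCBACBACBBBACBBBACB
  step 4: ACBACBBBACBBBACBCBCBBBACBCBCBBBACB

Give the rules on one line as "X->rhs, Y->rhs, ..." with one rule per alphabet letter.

  step 3 ⇒ step 4: CBCBACBACBBBACBBBACB ⇒ A·CB·A·CB·BB·A·CB·BB·A·CB·CB·CB·BB·A·CB·CB·CB·BB·A·CB
    A ↦ BB
    B ↦ CB
    C ↦ A

A->BB, B->CB, C->A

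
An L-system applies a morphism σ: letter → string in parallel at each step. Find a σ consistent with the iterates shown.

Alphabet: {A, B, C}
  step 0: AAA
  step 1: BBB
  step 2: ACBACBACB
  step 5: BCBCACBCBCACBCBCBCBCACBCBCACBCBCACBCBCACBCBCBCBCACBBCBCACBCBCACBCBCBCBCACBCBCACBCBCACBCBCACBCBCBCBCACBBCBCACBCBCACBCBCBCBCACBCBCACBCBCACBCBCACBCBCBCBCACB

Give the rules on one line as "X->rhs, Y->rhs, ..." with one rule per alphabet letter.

A->B, B->ACB, C->CBC

  step 1 ⇒ step 2: BBB ⇒ ACB·ACB·ACB
    B ↦ ACB
  step 0 ⇒ step 1: AAA ⇒ B·B·B
    A ↦ B
    C ↦ CBC  (constrained at step 2)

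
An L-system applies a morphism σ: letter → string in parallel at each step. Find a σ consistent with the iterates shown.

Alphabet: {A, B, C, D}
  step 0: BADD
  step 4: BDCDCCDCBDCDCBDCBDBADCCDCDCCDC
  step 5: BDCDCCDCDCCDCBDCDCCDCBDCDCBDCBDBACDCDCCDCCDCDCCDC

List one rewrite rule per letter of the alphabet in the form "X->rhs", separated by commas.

  step 4 ⇒ step 5: BDCDCCDCBDCDCBDCBDBADCCDCDCCDC ⇒ BD·C·DC·C·DC·DC·C·DC·BD·C·DC·C·DC·BD·C·DC·BD·C·BD·BA·C·DC·DC·C·DC·C·DC·DC·C·DC
    A ↦ BA
    B ↦ BD
    C ↦ DC
    D ↦ C

A->BA, B->BD, C->DC, D->C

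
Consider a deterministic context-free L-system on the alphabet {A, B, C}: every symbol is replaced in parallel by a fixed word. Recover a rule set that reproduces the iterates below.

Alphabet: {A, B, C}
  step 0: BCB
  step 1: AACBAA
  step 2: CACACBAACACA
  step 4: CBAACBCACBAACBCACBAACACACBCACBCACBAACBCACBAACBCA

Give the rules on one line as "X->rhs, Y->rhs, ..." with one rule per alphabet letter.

  step 1 ⇒ step 2: AACBAA ⇒ CA·CA·CB·AA·CA·CA
    A ↦ CA
    B ↦ AA
    C ↦ CB

A->CA, B->AA, C->CB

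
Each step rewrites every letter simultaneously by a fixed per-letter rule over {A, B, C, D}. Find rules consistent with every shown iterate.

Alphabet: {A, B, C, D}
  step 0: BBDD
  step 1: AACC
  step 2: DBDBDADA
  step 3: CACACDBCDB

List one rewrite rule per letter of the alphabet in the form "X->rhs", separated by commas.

  step 2 ⇒ step 3: DBDBDADA ⇒ C·A·C·A·C·DB·C·DB
    A ↦ DB
    B ↦ A
    D ↦ C
  step 1 ⇒ step 2: AACC ⇒ DB·DB·DA·DA
    C ↦ DA

A->DB, B->A, C->DA, D->C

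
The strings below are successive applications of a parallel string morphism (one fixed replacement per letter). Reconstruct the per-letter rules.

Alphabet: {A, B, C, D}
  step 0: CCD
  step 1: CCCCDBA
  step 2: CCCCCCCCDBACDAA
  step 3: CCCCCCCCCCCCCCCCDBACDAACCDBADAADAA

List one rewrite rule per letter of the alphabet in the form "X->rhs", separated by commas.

  step 2 ⇒ step 3: CCCCCCCCDBACDAA ⇒ CC·CC·CC·CC·CC·CC·CC·CC·DBA·C·DAA·CC·DBA·DAA·DAA
    A ↦ DAA
    B ↦ C
    C ↦ CC
    D ↦ DBA

A->DAA, B->C, C->CC, D->DBA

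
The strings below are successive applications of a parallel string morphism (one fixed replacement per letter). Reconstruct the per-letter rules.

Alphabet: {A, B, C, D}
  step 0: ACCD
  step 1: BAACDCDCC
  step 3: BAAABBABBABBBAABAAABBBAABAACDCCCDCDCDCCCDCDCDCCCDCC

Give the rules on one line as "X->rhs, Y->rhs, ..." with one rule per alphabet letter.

  step 0 ⇒ step 1: ACCD ⇒ BAA·CD·CD·CC
    A ↦ BAA
    C ↦ CD
    D ↦ CC
    B ↦ ABB  (constrained at step 1)

A->BAA, B->ABB, C->CD, D->CC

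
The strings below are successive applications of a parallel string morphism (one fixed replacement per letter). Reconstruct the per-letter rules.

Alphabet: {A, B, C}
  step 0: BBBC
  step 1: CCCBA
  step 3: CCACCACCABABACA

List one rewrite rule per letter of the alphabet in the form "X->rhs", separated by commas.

  step 0 ⇒ step 1: BBBC ⇒ C·C·C·BA
    B ↦ C
    C ↦ BA
    A ↦ CA  (constrained at step 1)

A->CA, B->C, C->BA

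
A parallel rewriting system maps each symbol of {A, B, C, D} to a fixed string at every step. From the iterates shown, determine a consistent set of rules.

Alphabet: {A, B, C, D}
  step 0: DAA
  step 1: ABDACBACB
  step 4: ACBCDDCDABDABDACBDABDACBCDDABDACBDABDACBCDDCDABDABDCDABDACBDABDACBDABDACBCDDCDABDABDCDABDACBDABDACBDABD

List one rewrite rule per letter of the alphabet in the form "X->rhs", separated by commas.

  step 0 ⇒ step 1: DAA ⇒ ABD·ACB·ACB
    A ↦ ACB
    D ↦ ABD
    B ↦ D  (constrained at step 1)
    C ↦ CD  (constrained at step 1)

A->ACB, B->D, C->CD, D->ABD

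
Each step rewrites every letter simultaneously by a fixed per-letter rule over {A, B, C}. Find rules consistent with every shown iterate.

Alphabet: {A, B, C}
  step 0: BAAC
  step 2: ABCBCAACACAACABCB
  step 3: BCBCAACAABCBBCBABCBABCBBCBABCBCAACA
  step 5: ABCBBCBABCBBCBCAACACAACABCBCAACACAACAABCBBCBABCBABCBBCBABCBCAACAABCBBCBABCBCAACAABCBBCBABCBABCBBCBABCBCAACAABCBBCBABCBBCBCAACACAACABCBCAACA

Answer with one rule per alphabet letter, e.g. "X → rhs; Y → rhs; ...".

A->BCB, B->CA, C->A

  step 2 ⇒ step 3: ABCBCAACACAACABCB ⇒ BCB·CA·A·CA·A·BCB·BCB·A·BCB·A·BCB·BCB·A·BCB·CA·A·CA
    A ↦ BCB
    B ↦ CA
    C ↦ A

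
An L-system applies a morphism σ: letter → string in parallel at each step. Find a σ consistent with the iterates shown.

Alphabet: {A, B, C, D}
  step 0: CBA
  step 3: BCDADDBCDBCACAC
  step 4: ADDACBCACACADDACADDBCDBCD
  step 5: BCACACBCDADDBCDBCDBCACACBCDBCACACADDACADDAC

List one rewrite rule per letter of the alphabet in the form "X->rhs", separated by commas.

A->BC, B->AD, C->D, D->AC

  step 4 ⇒ step 5: ADDACBCACACADDACADDBCDBCD ⇒ BC·AC·AC·BC·D·AD·D·BC·D·BC·D·BC·AC·AC·BC·D·BC·AC·AC·AD·D·AC·AD·D·AC
    A ↦ BC
    B ↦ AD
    C ↦ D
    D ↦ AC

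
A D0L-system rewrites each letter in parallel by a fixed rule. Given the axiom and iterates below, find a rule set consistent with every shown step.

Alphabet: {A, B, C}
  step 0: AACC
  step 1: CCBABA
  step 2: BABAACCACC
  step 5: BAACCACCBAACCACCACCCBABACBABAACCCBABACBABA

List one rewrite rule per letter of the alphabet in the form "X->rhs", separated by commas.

A->C, B->AC, C->BA

  step 1 ⇒ step 2: CCBABA ⇒ BA·BA·AC·C·AC·C
    A ↦ C
    B ↦ AC
    C ↦ BA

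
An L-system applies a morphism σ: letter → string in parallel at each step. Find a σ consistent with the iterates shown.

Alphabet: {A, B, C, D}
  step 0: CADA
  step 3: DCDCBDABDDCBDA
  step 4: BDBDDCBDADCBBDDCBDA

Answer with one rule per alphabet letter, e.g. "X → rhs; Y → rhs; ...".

  step 3 ⇒ step 4: DCDCBDABDDCBDA ⇒ B·D·B·D·DC·B·DA·DC·B·B·D·DC·B·DA
    A ↦ DA
    B ↦ DC
    C ↦ D
    D ↦ B

A->DA, B->DC, C->D, D->B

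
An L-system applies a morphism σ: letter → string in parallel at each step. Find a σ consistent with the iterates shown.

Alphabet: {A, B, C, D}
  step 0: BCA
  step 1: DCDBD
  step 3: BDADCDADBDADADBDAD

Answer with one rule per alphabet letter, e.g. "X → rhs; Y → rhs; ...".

A->BD, B->D, C->CD, D->AD

  step 0 ⇒ step 1: BCA ⇒ D·CD·BD
    A ↦ BD
    B ↦ D
    C ↦ CD
    D ↦ AD  (constrained at step 1)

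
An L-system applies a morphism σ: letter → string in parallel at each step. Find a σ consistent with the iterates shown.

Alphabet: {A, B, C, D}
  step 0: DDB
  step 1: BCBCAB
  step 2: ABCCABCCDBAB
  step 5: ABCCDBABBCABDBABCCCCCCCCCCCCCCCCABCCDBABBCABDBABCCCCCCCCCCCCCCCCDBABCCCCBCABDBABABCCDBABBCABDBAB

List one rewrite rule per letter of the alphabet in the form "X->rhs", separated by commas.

A->DB, B->AB, C->CC, D->BC

  step 1 ⇒ step 2: BCBCAB ⇒ AB·CC·AB·CC·DB·AB
    A ↦ DB
    B ↦ AB
    C ↦ CC
  step 0 ⇒ step 1: DDB ⇒ BC·BC·AB
    D ↦ BC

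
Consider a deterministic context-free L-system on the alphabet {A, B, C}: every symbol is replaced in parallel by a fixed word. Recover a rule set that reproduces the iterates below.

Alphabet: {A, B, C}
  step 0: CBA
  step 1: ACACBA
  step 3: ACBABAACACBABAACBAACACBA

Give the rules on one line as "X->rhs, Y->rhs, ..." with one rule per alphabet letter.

A->BA, B->AC, C->AC

  step 0 ⇒ step 1: CBA ⇒ AC·AC·BA
    A ↦ BA
    B ↦ AC
    C ↦ AC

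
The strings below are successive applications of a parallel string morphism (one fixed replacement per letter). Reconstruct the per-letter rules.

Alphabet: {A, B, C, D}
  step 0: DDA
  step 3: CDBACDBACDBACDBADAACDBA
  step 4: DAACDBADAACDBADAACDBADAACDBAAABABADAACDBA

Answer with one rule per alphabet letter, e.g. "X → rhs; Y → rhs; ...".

A->BA, B->CD, C->D, D->AA

  step 3 ⇒ step 4: CDBACDBACDBACDBADAACDBA ⇒ D·AA·CD·BA·D·AA·CD·BA·D·AA·CD·BA·D·AA·CD·BA·AA·BA·BA·D·AA·CD·BA
    A ↦ BA
    B ↦ CD
    C ↦ D
    D ↦ AA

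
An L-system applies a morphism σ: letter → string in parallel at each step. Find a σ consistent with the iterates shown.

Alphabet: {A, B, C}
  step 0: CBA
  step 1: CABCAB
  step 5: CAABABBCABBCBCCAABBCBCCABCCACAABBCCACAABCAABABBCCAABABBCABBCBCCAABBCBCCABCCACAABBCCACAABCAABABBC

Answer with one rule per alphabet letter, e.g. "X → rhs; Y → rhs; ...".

A->AB, B->BC, C->CA

  step 0 ⇒ step 1: CBA ⇒ CA·BC·AB
    A ↦ AB
    B ↦ BC
    C ↦ CA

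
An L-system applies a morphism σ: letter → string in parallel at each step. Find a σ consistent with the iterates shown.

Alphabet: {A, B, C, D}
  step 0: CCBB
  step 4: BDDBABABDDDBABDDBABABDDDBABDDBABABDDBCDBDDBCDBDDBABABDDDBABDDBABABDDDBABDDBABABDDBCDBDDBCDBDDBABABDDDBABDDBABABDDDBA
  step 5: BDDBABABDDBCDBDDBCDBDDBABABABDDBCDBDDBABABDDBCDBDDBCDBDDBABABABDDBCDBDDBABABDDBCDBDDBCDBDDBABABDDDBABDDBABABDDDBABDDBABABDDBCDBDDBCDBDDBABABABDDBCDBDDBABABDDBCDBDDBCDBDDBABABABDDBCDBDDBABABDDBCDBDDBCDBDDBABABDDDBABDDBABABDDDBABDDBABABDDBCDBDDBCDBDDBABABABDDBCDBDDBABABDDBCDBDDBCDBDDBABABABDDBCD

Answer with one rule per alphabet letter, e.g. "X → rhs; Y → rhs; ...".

A->BCD, B->BDD, C->D, D->BA

  step 4 ⇒ step 5: BDDBABABDDDBABDDBABABDDDBABDDBABABDDBCDBDDBCDBDDBABABDDDBABDDBABABDDDBABDDBABABDDBCDBDDBCDBDDBABABDDDBABDDBABABDDDBA ⇒ BDD·BA·BA·BDD·BCD·BDD·BCD·BDD·BA·BA·BA·BDD·BCD·BDD·BA·BA·BDD·BCD·BDD·BCD·BDD·BA·BA·BA·BDD·BCD·BDD·BA·BA·BDD·BCD·BDD·BCD·BDD·BA·BA·BDD·D·BA·BDD·BA·BA·BDD·D·BA·BDD·BA·BA·BDD·BCD·BDD·BCD·BDD·BA·BA·BA·BDD·BCD·BDD·BA·BA·BDD·BCD·BDD·BCD·BDD·BA·BA·BA·BDD·BCD·BDD·BA·BA·BDD·BCD·BDD·BCD·BDD·BA·BA·BDD·D·BA·BDD·BA·BA·BDD·D·BA·BDD·BA·BA·BDD·BCD·BDD·BCD·BDD·BA·BA·BA·BDD·BCD·BDD·BA·BA·BDD·BCD·BDD·BCD·BDD·BA·BA·BA·BDD·BCD
    A ↦ BCD
    B ↦ BDD
    C ↦ D
    D ↦ BA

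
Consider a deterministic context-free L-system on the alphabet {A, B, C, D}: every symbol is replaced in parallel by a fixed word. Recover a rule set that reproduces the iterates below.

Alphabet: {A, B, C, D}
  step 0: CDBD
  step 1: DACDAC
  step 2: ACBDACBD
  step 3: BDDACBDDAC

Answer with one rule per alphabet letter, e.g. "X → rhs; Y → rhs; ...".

A->B, B->D, C->D, D->AC

  step 2 ⇒ step 3: ACBDACBD ⇒ B·D·D·AC·B·D·D·AC
    A ↦ B
    B ↦ D
    C ↦ D
    D ↦ AC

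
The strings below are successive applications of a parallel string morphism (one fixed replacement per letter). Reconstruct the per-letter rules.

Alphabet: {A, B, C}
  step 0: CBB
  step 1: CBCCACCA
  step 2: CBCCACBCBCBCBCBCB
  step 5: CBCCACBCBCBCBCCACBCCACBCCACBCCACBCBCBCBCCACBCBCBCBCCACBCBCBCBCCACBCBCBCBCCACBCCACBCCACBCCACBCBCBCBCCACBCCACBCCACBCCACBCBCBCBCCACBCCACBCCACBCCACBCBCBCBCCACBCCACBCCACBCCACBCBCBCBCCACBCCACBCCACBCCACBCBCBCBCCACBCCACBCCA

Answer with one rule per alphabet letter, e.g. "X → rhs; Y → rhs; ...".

A->CB, B->CCA, C->CB

  step 1 ⇒ step 2: CBCCACCA ⇒ CB·CCA·CB·CB·CB·CB·CB·CB
    A ↦ CB
    B ↦ CCA
    C ↦ CB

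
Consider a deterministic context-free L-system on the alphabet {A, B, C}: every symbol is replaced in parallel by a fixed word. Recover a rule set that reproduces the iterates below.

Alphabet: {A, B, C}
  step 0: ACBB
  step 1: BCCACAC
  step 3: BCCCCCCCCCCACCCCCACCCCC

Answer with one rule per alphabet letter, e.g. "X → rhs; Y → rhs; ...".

  step 0 ⇒ step 1: ACBB ⇒ B·CC·AC·AC
    A ↦ B
    B ↦ AC
    C ↦ CC

A->B, B->AC, C->CC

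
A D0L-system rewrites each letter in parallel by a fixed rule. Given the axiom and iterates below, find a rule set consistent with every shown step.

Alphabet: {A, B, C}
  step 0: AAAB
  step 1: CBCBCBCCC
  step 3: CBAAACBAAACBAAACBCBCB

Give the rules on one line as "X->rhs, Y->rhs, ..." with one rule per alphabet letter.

  step 0 ⇒ step 1: AAAB ⇒ CB·CB·CB·CCC
    A ↦ CB
    B ↦ CCC
    C ↦ A  (constrained at step 1)

A->CB, B->CCC, C->A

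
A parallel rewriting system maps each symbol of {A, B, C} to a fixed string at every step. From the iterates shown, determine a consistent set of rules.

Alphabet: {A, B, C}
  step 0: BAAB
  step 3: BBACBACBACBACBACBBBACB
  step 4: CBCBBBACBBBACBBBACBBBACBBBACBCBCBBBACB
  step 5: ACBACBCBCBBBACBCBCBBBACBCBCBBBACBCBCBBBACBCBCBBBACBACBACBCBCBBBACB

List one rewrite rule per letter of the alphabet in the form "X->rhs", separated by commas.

A->BB, B->CB, C->A

  step 4 ⇒ step 5: CBCBBBACBBBACBBBACBBBACBBBACBCBCBBBACB ⇒ A·CB·A·CB·CB·CB·BB·A·CB·CB·CB·BB·A·CB·CB·CB·BB·A·CB·CB·CB·BB·A·CB·CB·CB·BB·A·CB·A·CB·A·CB·CB·CB·BB·A·CB
    A ↦ BB
    B ↦ CB
    C ↦ A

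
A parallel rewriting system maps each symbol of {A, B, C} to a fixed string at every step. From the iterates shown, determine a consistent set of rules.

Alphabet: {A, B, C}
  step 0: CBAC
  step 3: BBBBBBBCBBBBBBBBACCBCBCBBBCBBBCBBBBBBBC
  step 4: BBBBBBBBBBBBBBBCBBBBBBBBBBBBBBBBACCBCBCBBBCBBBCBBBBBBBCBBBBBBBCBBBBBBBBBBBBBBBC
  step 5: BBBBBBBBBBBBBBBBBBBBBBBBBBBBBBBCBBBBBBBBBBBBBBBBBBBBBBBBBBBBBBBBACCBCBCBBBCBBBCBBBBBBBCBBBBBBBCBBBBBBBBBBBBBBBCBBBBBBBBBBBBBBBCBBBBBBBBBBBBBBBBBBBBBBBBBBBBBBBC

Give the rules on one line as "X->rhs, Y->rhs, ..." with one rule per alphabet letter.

A->ACC, B->BB, C->BC

  step 4 ⇒ step 5: BBBBBBBBBBBBBBBCBBBBBBBBBBBBBBBBACCBCBCBBBCBBBCBBBBBBBCBBBBBBBCBBBBBBBBBBBBBBBC ⇒ BB·BB·BB·BB·BB·BB·BB·BB·BB·BB·BB·BB·BB·BB·BB·BC·BB·BB·BB·BB·BB·BB·BB·BB·BB·BB·BB·BB·BB·BB·BB·BB·ACC·BC·BC·BB·BC·BB·BC·BB·BB·BB·BC·BB·BB·BB·BC·BB·BB·BB·BB·BB·BB·BB·BC·BB·BB·BB·BB·BB·BB·BB·BC·BB·BB·BB·BB·BB·BB·BB·BB·BB·BB·BB·BB·BB·BB·BB·BC
    A ↦ ACC
    B ↦ BB
    C ↦ BC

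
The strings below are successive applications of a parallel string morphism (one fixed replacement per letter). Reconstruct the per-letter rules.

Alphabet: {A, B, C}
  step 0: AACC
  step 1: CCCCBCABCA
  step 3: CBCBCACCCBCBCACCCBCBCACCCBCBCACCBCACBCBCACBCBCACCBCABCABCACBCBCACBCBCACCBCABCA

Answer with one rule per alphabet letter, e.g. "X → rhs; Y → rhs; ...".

  step 0 ⇒ step 1: AACC ⇒ CC·CC·BCA·BCA
    A ↦ CC
    C ↦ BCA
    B ↦ CBC  (constrained at step 1)

A->CC, B->CBC, C->BCA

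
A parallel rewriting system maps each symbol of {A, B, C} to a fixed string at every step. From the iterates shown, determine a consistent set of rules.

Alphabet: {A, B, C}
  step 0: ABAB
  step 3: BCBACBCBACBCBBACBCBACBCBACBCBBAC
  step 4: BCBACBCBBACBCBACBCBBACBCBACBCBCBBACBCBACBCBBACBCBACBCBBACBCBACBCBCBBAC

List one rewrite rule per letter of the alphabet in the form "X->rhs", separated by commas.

A->B, B->BC, C->BAC

  step 3 ⇒ step 4: BCBACBCBACBCBBACBCBACBCBACBCBBAC ⇒ BC·BAC·BC·B·BAC·BC·BAC·BC·B·BAC·BC·BAC·BC·BC·B·BAC·BC·BAC·BC·B·BAC·BC·BAC·BC·B·BAC·BC·BAC·BC·BC·B·BAC
    A ↦ B
    B ↦ BC
    C ↦ BAC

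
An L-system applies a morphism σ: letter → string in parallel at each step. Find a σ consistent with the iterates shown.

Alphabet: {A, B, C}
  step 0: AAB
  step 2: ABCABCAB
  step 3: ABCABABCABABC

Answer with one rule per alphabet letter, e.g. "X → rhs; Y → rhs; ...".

A->AB, B->C, C->AB

  step 2 ⇒ step 3: ABCABCAB ⇒ AB·C·AB·AB·C·AB·AB·C
    A ↦ AB
    B ↦ C
    C ↦ AB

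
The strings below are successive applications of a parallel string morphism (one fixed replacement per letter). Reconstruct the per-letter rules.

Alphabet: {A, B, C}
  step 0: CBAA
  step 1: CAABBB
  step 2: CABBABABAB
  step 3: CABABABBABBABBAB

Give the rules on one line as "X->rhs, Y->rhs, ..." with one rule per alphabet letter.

A->B, B->AB, C->CA

  step 2 ⇒ step 3: CABBABABAB ⇒ CA·B·AB·AB·B·AB·B·AB·B·AB
    A ↦ B
    B ↦ AB
    C ↦ CA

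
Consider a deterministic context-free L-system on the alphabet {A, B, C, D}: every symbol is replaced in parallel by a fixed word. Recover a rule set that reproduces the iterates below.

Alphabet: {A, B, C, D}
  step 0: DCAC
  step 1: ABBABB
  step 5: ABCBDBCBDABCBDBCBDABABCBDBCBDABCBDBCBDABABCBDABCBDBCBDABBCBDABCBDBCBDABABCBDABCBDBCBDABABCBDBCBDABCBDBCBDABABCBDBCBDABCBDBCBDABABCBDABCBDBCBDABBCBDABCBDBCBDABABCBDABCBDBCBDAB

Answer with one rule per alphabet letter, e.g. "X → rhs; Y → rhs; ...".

  step 0 ⇒ step 1: DCAC ⇒ AB·B·AB·B
    A ↦ AB
    C ↦ B
    D ↦ AB
    B ↦ CBD  (constrained at step 1)

A->AB, B->CBD, C->B, D->AB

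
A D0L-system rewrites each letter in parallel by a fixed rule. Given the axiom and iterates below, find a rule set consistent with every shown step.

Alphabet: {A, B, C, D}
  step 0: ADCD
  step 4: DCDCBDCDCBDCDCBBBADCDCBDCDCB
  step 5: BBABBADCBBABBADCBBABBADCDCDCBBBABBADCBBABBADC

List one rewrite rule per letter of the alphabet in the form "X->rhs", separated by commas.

A->B, B->DC, C->A, D->BB

  step 4 ⇒ step 5: DCDCBDCDCBDCDCBBBADCDCBDCDCB ⇒ BB·A·BB·A·DC·BB·A·BB·A·DC·BB·A·BB·A·DC·DC·DC·B·BB·A·BB·A·DC·BB·A·BB·A·DC
    A ↦ B
    B ↦ DC
    C ↦ A
    D ↦ BB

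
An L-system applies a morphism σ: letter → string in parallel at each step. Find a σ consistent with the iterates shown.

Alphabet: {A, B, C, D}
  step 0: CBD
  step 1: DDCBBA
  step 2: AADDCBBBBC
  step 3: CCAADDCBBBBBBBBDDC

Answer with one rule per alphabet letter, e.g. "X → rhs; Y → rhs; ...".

  step 2 ⇒ step 3: AADDCBBBBC ⇒ C·C·A·A·DDC·BB·BB·BB·BB·DDC
    A ↦ C
    B ↦ BB
    C ↦ DDC
    D ↦ A

A->C, B->BB, C->DDC, D->A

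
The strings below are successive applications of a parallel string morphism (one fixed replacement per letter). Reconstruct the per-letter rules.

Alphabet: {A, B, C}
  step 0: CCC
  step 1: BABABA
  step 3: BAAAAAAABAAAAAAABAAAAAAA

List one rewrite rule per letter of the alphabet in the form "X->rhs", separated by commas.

A->AA, B->CA, C->BA

  step 0 ⇒ step 1: CCC ⇒ BA·BA·BA
    C ↦ BA
    A ↦ AA  (constrained at step 1)
    B ↦ CA  (constrained at step 1)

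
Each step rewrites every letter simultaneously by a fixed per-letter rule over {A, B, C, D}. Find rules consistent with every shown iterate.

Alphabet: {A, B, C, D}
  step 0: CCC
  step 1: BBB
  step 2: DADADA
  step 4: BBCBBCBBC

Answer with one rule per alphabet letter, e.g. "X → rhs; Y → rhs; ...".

A->CD, B->DA, C->B, D->C

  step 1 ⇒ step 2: BBB ⇒ DA·DA·DA
    B ↦ DA
    A ↦ CD  (constrained at step 2)
  step 0 ⇒ step 1: CCC ⇒ B·B·B
    C ↦ B
    D ↦ C  (constrained at step 2)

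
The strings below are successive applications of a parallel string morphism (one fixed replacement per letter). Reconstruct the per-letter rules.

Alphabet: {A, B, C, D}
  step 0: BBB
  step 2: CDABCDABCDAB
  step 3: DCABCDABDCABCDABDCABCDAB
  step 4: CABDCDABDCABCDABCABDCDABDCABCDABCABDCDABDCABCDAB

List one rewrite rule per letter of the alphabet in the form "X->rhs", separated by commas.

A->CD, B->AB, C->D, D->CAB

  step 3 ⇒ step 4: DCABCDABDCABCDABDCABCDAB ⇒ CAB·D·CD·AB·D·CAB·CD·AB·CAB·D·CD·AB·D·CAB·CD·AB·CAB·D·CD·AB·D·CAB·CD·AB
    A ↦ CD
    B ↦ AB
    C ↦ D
    D ↦ CAB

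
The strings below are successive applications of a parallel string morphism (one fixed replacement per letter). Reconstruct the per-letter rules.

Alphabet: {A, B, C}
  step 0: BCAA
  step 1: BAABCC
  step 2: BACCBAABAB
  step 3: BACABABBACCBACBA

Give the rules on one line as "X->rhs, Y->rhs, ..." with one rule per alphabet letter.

A->C, B->BA, C->AB

  step 2 ⇒ step 3: BACCBAABAB ⇒ BA·C·AB·AB·BA·C·C·BA·C·BA
    A ↦ C
    B ↦ BA
    C ↦ AB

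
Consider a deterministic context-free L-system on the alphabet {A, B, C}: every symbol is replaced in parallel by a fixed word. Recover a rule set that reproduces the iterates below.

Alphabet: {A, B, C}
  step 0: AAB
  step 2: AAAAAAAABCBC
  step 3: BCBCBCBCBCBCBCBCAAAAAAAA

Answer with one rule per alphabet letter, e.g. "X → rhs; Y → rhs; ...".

A->BC, B->AA, C->AA

  step 2 ⇒ step 3: AAAAAAAABCBC ⇒ BC·BC·BC·BC·BC·BC·BC·BC·AA·AA·AA·AA
    A ↦ BC
    B ↦ AA
    C ↦ AA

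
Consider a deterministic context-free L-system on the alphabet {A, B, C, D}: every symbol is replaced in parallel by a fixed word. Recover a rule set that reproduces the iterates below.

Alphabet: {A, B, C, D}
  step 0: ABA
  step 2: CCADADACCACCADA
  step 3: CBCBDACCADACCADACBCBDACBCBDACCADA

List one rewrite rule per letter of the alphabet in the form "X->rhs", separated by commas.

  step 2 ⇒ step 3: CCADADACCACCADA ⇒ CB·CB·DA·CCA·DA·CCA·DA·CB·CB·DA·CB·CB·DA·CCA·DA
    A ↦ DA
    C ↦ CB
    D ↦ CCA
    B ↦ AD  (constrained at step 0)

A->DA, B->AD, C->CB, D->CCA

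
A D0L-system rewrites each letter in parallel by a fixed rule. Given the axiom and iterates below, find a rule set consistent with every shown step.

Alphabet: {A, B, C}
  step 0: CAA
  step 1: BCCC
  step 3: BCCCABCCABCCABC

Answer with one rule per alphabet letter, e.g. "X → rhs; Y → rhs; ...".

A->C, B->CA, C->BC

  step 0 ⇒ step 1: CAA ⇒ BC·C·C
    A ↦ C
    C ↦ BC
    B ↦ CA  (constrained at step 1)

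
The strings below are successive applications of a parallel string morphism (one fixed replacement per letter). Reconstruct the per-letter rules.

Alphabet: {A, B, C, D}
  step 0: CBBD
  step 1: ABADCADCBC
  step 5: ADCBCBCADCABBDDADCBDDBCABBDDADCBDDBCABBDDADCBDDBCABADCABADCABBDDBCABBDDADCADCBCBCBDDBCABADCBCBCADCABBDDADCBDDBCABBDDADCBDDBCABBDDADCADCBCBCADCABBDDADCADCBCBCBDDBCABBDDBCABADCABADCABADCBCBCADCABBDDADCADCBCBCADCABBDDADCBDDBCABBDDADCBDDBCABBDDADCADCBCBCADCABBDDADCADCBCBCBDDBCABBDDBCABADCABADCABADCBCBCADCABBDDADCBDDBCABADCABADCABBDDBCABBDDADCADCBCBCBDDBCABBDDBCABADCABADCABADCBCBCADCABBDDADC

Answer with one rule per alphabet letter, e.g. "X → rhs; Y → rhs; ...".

A->BDD, B->ADC, C->AB, D->BC

  step 0 ⇒ step 1: CBBD ⇒ AB·ADC·ADC·BC
    B ↦ ADC
    C ↦ AB
    D ↦ BC
    A ↦ BDD  (constrained at step 1)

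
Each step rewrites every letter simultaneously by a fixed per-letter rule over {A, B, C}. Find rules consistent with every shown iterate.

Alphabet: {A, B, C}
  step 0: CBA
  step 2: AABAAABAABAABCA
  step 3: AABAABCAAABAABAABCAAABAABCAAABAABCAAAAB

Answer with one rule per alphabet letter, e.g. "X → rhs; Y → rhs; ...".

  step 2 ⇒ step 3: AABAAABAABAABCA ⇒ AAB·AAB·CA·AAB·AAB·AAB·CA·AAB·AAB·CA·AAB·AAB·CA·A·AAB
    A ↦ AAB
    B ↦ CA
    C ↦ A

A->AAB, B->CA, C->A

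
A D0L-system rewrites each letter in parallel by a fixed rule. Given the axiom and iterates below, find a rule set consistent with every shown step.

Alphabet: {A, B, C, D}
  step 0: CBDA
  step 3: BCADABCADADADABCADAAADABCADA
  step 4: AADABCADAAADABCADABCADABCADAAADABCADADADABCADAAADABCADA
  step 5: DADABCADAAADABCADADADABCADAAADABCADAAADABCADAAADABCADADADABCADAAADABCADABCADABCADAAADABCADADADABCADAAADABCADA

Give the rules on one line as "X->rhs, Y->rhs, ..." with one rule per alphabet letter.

A->DA, B->A, C->A, D->BCA

  step 4 ⇒ step 5: AADABCADAAADABCADABCADABCADAAADABCADADADABCADAAADABCADA ⇒ DA·DA·BCA·DA·A·A·DA·BCA·DA·DA·DA·BCA·DA·A·A·DA·BCA·DA·A·A·DA·BCA·DA·A·A·DA·BCA·DA·DA·DA·BCA·DA·A·A·DA·BCA·DA·BCA·DA·BCA·DA·A·A·DA·BCA·DA·DA·DA·BCA·DA·A·A·DA·BCA·DA
    A ↦ DA
    B ↦ A
    C ↦ A
    D ↦ BCA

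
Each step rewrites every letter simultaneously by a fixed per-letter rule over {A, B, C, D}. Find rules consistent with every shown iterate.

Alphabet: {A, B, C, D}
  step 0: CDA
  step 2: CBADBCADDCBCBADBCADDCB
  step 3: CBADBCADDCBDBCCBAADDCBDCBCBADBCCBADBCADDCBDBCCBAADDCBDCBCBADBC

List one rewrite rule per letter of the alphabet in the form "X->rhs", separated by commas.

A->AD, B->DBC, C->CBA, D->DCB

  step 2 ⇒ step 3: CBADBCADDCBCBADBCADDCB ⇒ CBA·DBC·AD·DCB·DBC·CBA·AD·DCB·DCB·CBA·DBC·CBA·DBC·AD·DCB·DBC·CBA·AD·DCB·DCB·CBA·DBC
    A ↦ AD
    B ↦ DBC
    C ↦ CBA
    D ↦ DCB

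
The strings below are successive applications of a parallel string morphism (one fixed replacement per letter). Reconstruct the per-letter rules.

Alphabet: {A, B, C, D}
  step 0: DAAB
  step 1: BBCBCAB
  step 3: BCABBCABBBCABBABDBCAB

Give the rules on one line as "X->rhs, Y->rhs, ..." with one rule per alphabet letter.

  step 0 ⇒ step 1: DAAB ⇒ B·BC·BC·AB
    A ↦ BC
    B ↦ AB
    D ↦ B
    C ↦ D  (constrained at step 1)

A->BC, B->AB, C->D, D->B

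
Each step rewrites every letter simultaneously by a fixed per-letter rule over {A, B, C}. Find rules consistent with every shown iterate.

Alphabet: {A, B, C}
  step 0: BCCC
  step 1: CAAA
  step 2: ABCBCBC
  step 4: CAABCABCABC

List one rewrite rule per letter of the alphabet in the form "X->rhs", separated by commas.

A->BC, B->C, C->A

  step 1 ⇒ step 2: CAAA ⇒ A·BC·BC·BC
    A ↦ BC
    C ↦ A
  step 0 ⇒ step 1: BCCC ⇒ C·A·A·A
    B ↦ C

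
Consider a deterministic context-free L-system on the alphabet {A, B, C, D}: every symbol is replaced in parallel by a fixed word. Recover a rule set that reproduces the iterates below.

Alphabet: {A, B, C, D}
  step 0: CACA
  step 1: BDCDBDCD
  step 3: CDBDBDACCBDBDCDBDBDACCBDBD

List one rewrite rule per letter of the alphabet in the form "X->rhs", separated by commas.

A->CD, B->A, C->BD, D->CC

  step 0 ⇒ step 1: CACA ⇒ BD·CD·BD·CD
    A ↦ CD
    C ↦ BD
    B ↦ A  (constrained at step 1)
    D ↦ CC  (constrained at step 1)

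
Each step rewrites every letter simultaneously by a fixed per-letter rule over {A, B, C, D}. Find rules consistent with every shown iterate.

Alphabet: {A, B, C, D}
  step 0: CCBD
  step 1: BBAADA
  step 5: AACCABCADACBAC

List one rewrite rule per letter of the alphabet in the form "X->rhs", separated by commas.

  step 0 ⇒ step 1: CCBD ⇒ B·B·A·ADA
    B ↦ A
    C ↦ B
    D ↦ ADA
    A ↦ C  (constrained at step 1)

A->C, B->A, C->B, D->ADA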